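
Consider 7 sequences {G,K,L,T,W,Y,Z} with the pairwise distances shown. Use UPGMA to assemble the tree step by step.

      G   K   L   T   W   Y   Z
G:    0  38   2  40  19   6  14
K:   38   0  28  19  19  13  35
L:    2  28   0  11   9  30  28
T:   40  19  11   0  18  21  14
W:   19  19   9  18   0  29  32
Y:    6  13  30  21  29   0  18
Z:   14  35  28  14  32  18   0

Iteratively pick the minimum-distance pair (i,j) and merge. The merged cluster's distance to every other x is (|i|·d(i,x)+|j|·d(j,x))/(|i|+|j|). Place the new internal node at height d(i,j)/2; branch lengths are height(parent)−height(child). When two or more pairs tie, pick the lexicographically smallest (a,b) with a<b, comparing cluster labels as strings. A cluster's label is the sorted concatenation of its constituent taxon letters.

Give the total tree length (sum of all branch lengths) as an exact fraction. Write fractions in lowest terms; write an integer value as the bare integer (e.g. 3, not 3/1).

iteration 1: select G,L (d=2); attach at lengths (1, 1); label the merged cluster GL
  updated: d(GL,K)=33, d(GL,T)=51/2, d(GL,W)=14, d(GL,Y)=18, d(GL,Z)=21
iteration 2: select K,Y (d=13); attach at lengths (13/2, 13/2); label the merged cluster KY
  updated: d(GL,KY)=51/2, d(KY,T)=20, d(KY,W)=24, d(KY,Z)=53/2
iteration 3: select GL,W (d=14); attach at lengths (6, 7); label the merged cluster GLW
  updated: d(GLW,KY)=25, d(GLW,T)=23, d(GLW,Z)=74/3
iteration 4: select T,Z (d=14); attach at lengths (7, 7); label the merged cluster TZ
  updated: d(GLW,TZ)=143/6, d(KY,TZ)=93/4
iteration 5: select KY,TZ (d=93/4); attach at lengths (41/8, 37/8); label the merged cluster KTYZ
  updated: d(GLW,KTYZ)=293/12
iteration 6: select GLW,KTYZ (d=293/12); attach at lengths (125/24, 7/12); label the merged cluster GKLTWYZ
final tree: (((G:1,L:1):6,W:7):125/24,((K:13/2,Y:13/2):41/8,(T:7,Z:7):37/8):7/12)
total length: 1381/24

1381/24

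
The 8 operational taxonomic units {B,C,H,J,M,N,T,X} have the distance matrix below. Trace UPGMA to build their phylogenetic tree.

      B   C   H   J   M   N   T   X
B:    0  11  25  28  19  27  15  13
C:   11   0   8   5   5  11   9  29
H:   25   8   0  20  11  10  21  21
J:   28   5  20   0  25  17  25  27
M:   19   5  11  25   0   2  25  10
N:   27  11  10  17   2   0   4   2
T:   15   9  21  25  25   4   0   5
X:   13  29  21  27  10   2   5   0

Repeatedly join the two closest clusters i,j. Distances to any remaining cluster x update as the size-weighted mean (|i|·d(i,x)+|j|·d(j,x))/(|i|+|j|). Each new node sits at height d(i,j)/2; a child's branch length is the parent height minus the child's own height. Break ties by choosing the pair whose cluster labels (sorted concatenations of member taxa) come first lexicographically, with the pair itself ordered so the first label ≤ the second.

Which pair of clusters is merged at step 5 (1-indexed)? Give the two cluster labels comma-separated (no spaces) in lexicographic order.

CJ,H

1. join M+N (d=2) ⇒ MN; edges |M|=1, |N|=1
  updated: d(B,MN)=23, d(C,MN)=8, d(H,MN)=21/2, d(J,MN)=21, d(MN,T)=29/2, d(MN,X)=6
2. join C+J (d=5) ⇒ CJ; edges |C|=5/2, |J|=5/2
  updated: d(B,CJ)=39/2, d(CJ,H)=14, d(CJ,MN)=29/2, d(CJ,T)=17, d(CJ,X)=28
3. join T+X (d=5) ⇒ TX; edges |T|=5/2, |X|=5/2
  updated: d(B,TX)=14, d(CJ,TX)=45/2, d(H,TX)=21, d(MN,TX)=41/4
4. join MN+TX (d=41/4) ⇒ MNTX; edges |MN|=33/8, |TX|=21/8
  updated: d(B,MNTX)=37/2, d(CJ,MNTX)=37/2, d(H,MNTX)=63/4
5. join CJ+H (d=14) ⇒ CHJ; edges |CJ|=9/2, |H|=7
  updated: d(B,CHJ)=64/3, d(CHJ,MNTX)=211/12
6. join CHJ+MNTX (d=211/12) ⇒ CHJMNTX; edges |CHJ|=43/24, |MNTX|=11/3
  updated: d(B,CHJMNTX)=138/7
7. join B+CHJMNTX (d=138/7) ⇒ BCHJMNTX; edges |B|=69/7, |CHJMNTX|=179/168
final tree: (B:69/7,(((C:5/2,J:5/2):9/2,H:7):43/24,((M:1,N:1):33/8,(T:5/2,X:5/2):21/8):11/3):179/168)
total length: 3917/84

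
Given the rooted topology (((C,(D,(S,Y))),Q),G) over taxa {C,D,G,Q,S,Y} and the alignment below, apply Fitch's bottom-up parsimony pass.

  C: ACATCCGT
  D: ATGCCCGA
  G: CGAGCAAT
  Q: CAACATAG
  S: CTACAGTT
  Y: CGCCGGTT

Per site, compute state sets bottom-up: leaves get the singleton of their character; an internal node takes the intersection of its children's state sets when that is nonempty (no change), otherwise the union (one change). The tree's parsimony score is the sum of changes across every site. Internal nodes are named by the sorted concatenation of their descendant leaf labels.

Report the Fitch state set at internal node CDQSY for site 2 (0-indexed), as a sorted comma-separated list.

[col 0] SY: children S:{C}, Y:{C} ∩→ {C}; cost 0
[col 0] DSY: children D:{A}, SY:{C} ∪→ {A,C}; cost 1
[col 0] CDSY: children C:{A}, DSY:{A,C} ∩→ {A}; cost 0
[col 0] CDQSY: children CDSY:{A}, Q:{C} ∪→ {A,C}; cost 1
[col 0] CDGQSY: children CDQSY:{A,C}, G:{C} ∩→ {C}; cost 0
[col 1] SY: children S:{T}, Y:{G} ∪→ {G,T}; cost 1
[col 1] DSY: children D:{T}, SY:{G,T} ∩→ {T}; cost 0
[col 1] CDSY: children C:{C}, DSY:{T} ∪→ {C,T}; cost 1
[col 1] CDQSY: children CDSY:{C,T}, Q:{A} ∪→ {A,C,T}; cost 1
[col 1] CDGQSY: children CDQSY:{A,C,T}, G:{G} ∪→ {A,C,G,T}; cost 1
[col 2] SY: children S:{A}, Y:{C} ∪→ {A,C}; cost 1
[col 2] DSY: children D:{G}, SY:{A,C} ∪→ {A,C,G}; cost 1
[col 2] CDSY: children C:{A}, DSY:{A,C,G} ∩→ {A}; cost 0
[col 2] CDQSY: children CDSY:{A}, Q:{A} ∩→ {A}; cost 0
[col 2] CDGQSY: children CDQSY:{A}, G:{A} ∩→ {A}; cost 0
[col 3] SY: children S:{C}, Y:{C} ∩→ {C}; cost 0
[col 3] DSY: children D:{C}, SY:{C} ∩→ {C}; cost 0
[col 3] CDSY: children C:{T}, DSY:{C} ∪→ {C,T}; cost 1
[col 3] CDQSY: children CDSY:{C,T}, Q:{C} ∩→ {C}; cost 0
[col 3] CDGQSY: children CDQSY:{C}, G:{G} ∪→ {C,G}; cost 1
[col 4] SY: children S:{A}, Y:{G} ∪→ {A,G}; cost 1
[col 4] DSY: children D:{C}, SY:{A,G} ∪→ {A,C,G}; cost 1
[col 4] CDSY: children C:{C}, DSY:{A,C,G} ∩→ {C}; cost 0
[col 4] CDQSY: children CDSY:{C}, Q:{A} ∪→ {A,C}; cost 1
[col 4] CDGQSY: children CDQSY:{A,C}, G:{C} ∩→ {C}; cost 0
[col 5] SY: children S:{G}, Y:{G} ∩→ {G}; cost 0
[col 5] DSY: children D:{C}, SY:{G} ∪→ {C,G}; cost 1
[col 5] CDSY: children C:{C}, DSY:{C,G} ∩→ {C}; cost 0
[col 5] CDQSY: children CDSY:{C}, Q:{T} ∪→ {C,T}; cost 1
[col 5] CDGQSY: children CDQSY:{C,T}, G:{A} ∪→ {A,C,T}; cost 1
[col 6] SY: children S:{T}, Y:{T} ∩→ {T}; cost 0
[col 6] DSY: children D:{G}, SY:{T} ∪→ {G,T}; cost 1
[col 6] CDSY: children C:{G}, DSY:{G,T} ∩→ {G}; cost 0
[col 6] CDQSY: children CDSY:{G}, Q:{A} ∪→ {A,G}; cost 1
[col 6] CDGQSY: children CDQSY:{A,G}, G:{A} ∩→ {A}; cost 0
[col 7] SY: children S:{T}, Y:{T} ∩→ {T}; cost 0
[col 7] DSY: children D:{A}, SY:{T} ∪→ {A,T}; cost 1
[col 7] CDSY: children C:{T}, DSY:{A,T} ∩→ {T}; cost 0
[col 7] CDQSY: children CDSY:{T}, Q:{G} ∪→ {G,T}; cost 1
[col 7] CDGQSY: children CDQSY:{G,T}, G:{T} ∩→ {T}; cost 0
per-site changes: [2, 4, 2, 2, 3, 3, 2, 2]; total = 20

A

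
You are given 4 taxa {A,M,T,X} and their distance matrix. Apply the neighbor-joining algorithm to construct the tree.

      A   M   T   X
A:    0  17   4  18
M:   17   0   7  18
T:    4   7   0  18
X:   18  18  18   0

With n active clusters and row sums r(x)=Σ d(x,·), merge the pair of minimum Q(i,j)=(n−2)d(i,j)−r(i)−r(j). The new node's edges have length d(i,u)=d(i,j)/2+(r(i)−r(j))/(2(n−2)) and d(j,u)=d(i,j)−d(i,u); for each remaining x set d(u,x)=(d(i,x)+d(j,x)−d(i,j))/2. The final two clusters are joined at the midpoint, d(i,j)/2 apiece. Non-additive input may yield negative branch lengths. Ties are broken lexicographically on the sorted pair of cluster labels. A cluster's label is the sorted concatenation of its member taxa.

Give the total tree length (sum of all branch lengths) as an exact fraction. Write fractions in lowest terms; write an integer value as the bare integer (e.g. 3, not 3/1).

iteration 1: select A,T (d=4, Q=-60); attach at lengths (9/2, -1/2); label the merged cluster AT
  updated: d(AT,M)=10, d(AT,X)=16
iteration 2: select AT,M (d=10, Q=-44); attach at lengths (4, 6); label the merged cluster AMT
  updated: d(AMT,X)=12
iteration 3: select AMT,X (d=12); attach at lengths (6, 6); label the merged cluster AMTX
final tree: (((A:9/2,T:-1/2):4,M:6):6,X:6)
total length: 26

26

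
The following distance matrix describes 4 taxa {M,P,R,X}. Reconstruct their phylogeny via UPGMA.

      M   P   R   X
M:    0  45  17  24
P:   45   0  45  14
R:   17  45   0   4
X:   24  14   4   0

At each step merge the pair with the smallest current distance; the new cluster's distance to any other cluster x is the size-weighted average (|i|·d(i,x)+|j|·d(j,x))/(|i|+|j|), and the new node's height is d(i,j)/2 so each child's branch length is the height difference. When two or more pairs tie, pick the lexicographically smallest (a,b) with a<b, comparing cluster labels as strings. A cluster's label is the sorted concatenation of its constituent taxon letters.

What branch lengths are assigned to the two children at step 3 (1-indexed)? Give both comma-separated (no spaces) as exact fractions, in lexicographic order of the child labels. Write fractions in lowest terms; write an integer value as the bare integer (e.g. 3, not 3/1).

step 1: merge (R,X) at d=4; branch lengths R→2, X→2; new cluster RX
  updated: d(M,RX)=41/2, d(P,RX)=59/2
step 2: merge (M,RX) at d=41/2; branch lengths M→41/4, RX→33/4; new cluster MRX
  updated: d(MRX,P)=104/3
step 3: merge (MRX,P) at d=104/3; branch lengths MRX→85/12, P→52/3; new cluster MPRX
final tree: ((M:41/4,(R:2,X:2):33/4):85/12,P:52/3)
total length: 563/12

85/12,52/3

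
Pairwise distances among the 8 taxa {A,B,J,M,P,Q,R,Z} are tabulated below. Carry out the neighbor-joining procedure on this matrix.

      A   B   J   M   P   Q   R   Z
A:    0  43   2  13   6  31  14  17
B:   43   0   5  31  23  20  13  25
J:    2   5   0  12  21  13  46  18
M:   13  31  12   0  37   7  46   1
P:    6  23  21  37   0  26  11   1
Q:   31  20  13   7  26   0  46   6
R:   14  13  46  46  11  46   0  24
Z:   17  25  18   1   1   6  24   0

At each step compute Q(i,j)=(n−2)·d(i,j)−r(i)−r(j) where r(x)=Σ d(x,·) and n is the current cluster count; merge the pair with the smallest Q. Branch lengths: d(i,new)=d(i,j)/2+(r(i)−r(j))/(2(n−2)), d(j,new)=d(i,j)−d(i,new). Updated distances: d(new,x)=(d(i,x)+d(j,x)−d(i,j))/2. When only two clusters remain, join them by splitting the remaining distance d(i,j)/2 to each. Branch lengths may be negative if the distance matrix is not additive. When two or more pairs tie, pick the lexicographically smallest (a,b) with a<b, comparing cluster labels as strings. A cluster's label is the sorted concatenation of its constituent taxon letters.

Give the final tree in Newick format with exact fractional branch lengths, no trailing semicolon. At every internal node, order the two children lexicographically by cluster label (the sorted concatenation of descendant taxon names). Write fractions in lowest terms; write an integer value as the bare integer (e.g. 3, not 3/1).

iteration 1: select B,R (d=13, Q=-282); attach at lengths (19/6, 59/6); label the merged cluster BR
  updated: d(A,BR)=22, d(BR,J)=19, d(BR,M)=32, d(BR,P)=21/2, d(BR,Q)=53/2, d(BR,Z)=18
iteration 2: select BR,P (d=21/2, Q=-177); attach at lengths (79/10, 13/5); label the merged cluster BPR
  updated: d(A,BPR)=35/4, d(BPR,J)=59/4, d(BPR,M)=117/4, d(BPR,Q)=21, d(BPR,Z)=17/4
iteration 3: select A,J (d=2, Q=-247/2); attach at lengths (5/2, -1/2); label the merged cluster AJ
  updated: d(AJ,BPR)=43/4, d(AJ,M)=23/2, d(AJ,Q)=21, d(AJ,Z)=33/2
iteration 4: select AJ,BPR (d=43/4, Q=-371/4); attach at lengths (107/24, 151/24); label the merged cluster ABJPR
  updated: d(ABJPR,M)=15, d(ABJPR,Q)=125/8, d(ABJPR,Z)=5
iteration 5: select ABJPR,Z (d=5, Q=-301/8); attach at lengths (269/32, -109/32); label the merged cluster ABJPRZ
  updated: d(ABJPRZ,M)=11/2, d(ABJPRZ,Q)=133/16
iteration 6: select ABJPRZ,M (d=11/2, Q=-333/16); attach at lengths (109/32, 67/32); label the merged cluster ABJMPRZ
  updated: d(ABJMPRZ,Q)=157/32
iteration 7: select ABJMPRZ,Q (d=157/32); attach at lengths (157/64, 157/64); label the merged cluster ABJMPQRZ
final tree: (((((A:5/2,J:-1/2):107/24,((B:19/6,R:59/6):79/10,P:13/5):151/24):269/32,Z:-109/32):109/32,M:67/32):157/64,Q:157/64)
total length: 1653/32

(((((A:5/2,J:-1/2):107/24,((B:19/6,R:59/6):79/10,P:13/5):151/24):269/32,Z:-109/32):109/32,M:67/32):157/64,Q:157/64)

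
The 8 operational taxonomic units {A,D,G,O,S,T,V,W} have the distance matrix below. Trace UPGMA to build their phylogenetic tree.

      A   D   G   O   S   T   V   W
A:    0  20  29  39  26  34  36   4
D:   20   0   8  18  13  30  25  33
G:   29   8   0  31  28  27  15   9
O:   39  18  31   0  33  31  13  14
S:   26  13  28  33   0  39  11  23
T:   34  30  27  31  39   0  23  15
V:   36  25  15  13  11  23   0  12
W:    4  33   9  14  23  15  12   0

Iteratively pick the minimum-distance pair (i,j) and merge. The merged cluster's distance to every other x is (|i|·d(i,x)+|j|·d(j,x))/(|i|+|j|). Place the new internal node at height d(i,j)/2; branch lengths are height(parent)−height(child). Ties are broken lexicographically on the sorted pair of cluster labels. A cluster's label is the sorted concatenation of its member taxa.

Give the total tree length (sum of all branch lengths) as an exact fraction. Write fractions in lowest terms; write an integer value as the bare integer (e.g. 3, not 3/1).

1. join A+W (d=4) ⇒ AW; edges |A|=2, |W|=2
  updated: d(AW,D)=53/2, d(AW,G)=19, d(AW,O)=53/2, d(AW,S)=49/2, d(AW,T)=49/2, d(AW,V)=24
2. join D+G (d=8) ⇒ DG; edges |D|=4, |G|=4
  updated: d(AW,DG)=91/4, d(DG,O)=49/2, d(DG,S)=41/2, d(DG,T)=57/2, d(DG,V)=20
3. join S+V (d=11) ⇒ SV; edges |S|=11/2, |V|=11/2
  updated: d(AW,SV)=97/4, d(DG,SV)=81/4, d(O,SV)=23, d(SV,T)=31
4. join DG+SV (d=81/4) ⇒ DGSV; edges |DG|=49/8, |SV|=37/8
  updated: d(AW,DGSV)=47/2, d(DGSV,O)=95/4, d(DGSV,T)=119/4
5. join AW+DGSV (d=47/2) ⇒ ADGSVW; edges |AW|=39/4, |DGSV|=13/8
  updated: d(ADGSVW,O)=74/3, d(ADGSVW,T)=28
6. join ADGSVW+O (d=74/3) ⇒ ADGOSVW; edges |ADGSVW|=7/12, |O|=37/3
  updated: d(ADGOSVW,T)=199/7
7. join ADGOSVW+T (d=199/7) ⇒ ADGOSTVW; edges |ADGOSVW|=79/42, |T|=199/14
final tree: ((((A:2,W:2):39/4,((D:4,G:4):49/8,(S:11/2,V:11/2):37/8):13/8):7/12,O:37/3):79/42,T:199/14)
total length: 12455/168

12455/168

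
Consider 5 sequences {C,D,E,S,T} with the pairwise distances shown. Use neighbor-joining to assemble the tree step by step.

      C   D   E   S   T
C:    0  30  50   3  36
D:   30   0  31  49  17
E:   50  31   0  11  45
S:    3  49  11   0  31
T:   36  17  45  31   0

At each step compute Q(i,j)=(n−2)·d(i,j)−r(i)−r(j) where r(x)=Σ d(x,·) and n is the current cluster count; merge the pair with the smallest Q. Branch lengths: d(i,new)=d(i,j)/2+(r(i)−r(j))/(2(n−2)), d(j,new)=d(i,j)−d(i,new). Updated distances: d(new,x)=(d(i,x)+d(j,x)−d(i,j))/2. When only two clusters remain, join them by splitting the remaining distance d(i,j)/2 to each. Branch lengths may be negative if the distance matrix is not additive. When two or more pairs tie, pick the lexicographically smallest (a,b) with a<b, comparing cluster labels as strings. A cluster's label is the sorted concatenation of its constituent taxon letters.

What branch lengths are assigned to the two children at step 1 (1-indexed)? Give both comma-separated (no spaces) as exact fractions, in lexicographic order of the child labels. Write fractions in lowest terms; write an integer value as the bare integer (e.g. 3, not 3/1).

step 1: merge (D,T) at d=17, Q=-205; branch lengths D→49/6, T→53/6; new cluster DT
  updated: d(C,DT)=49/2, d(DT,E)=59/2, d(DT,S)=63/2
step 2: merge (C,S) at d=3, Q=-117; branch lengths C→19/2, S→-13/2; new cluster CS
  updated: d(CS,DT)=53/2, d(CS,E)=29
step 3: merge (CS,DT) at d=53/2, Q=-85; branch lengths CS→13, DT→27/2; new cluster CDST
  updated: d(CDST,E)=16
step 4: merge (CDST,E) at d=16; branch lengths CDST→8, E→8; new cluster CDEST
final tree: (((C:19/2,S:-13/2):13,(D:49/6,T:53/6):27/2):8,E:8)
total length: 125/2

49/6,53/6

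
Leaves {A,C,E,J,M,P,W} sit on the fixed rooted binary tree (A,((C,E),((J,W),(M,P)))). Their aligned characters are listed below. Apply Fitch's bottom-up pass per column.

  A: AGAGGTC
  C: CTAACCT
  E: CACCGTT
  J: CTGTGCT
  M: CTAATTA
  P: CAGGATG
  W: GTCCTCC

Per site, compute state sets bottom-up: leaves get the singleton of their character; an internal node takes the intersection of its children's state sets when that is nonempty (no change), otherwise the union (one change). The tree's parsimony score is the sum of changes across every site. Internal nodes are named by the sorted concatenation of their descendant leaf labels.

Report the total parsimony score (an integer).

[col 0] CE: children C:{C}, E:{C} ∩→ {C}; cost 0
[col 0] JW: children J:{C}, W:{G} ∪→ {C,G}; cost 1
[col 0] MP: children M:{C}, P:{C} ∩→ {C}; cost 0
[col 0] JMPW: children JW:{C,G}, MP:{C} ∩→ {C}; cost 0
[col 0] CEJMPW: children CE:{C}, JMPW:{C} ∩→ {C}; cost 0
[col 0] ACEJMPW: children A:{A}, CEJMPW:{C} ∪→ {A,C}; cost 1
[col 1] CE: children C:{T}, E:{A} ∪→ {A,T}; cost 1
[col 1] JW: children J:{T}, W:{T} ∩→ {T}; cost 0
[col 1] MP: children M:{T}, P:{A} ∪→ {A,T}; cost 1
[col 1] JMPW: children JW:{T}, MP:{A,T} ∩→ {T}; cost 0
[col 1] CEJMPW: children CE:{A,T}, JMPW:{T} ∩→ {T}; cost 0
[col 1] ACEJMPW: children A:{G}, CEJMPW:{T} ∪→ {G,T}; cost 1
[col 2] CE: children C:{A}, E:{C} ∪→ {A,C}; cost 1
[col 2] JW: children J:{G}, W:{C} ∪→ {C,G}; cost 1
[col 2] MP: children M:{A}, P:{G} ∪→ {A,G}; cost 1
[col 2] JMPW: children JW:{C,G}, MP:{A,G} ∩→ {G}; cost 0
[col 2] CEJMPW: children CE:{A,C}, JMPW:{G} ∪→ {A,C,G}; cost 1
[col 2] ACEJMPW: children A:{A}, CEJMPW:{A,C,G} ∩→ {A}; cost 0
[col 3] CE: children C:{A}, E:{C} ∪→ {A,C}; cost 1
[col 3] JW: children J:{T}, W:{C} ∪→ {C,T}; cost 1
[col 3] MP: children M:{A}, P:{G} ∪→ {A,G}; cost 1
[col 3] JMPW: children JW:{C,T}, MP:{A,G} ∪→ {A,C,G,T}; cost 1
[col 3] CEJMPW: children CE:{A,C}, JMPW:{A,C,G,T} ∩→ {A,C}; cost 0
[col 3] ACEJMPW: children A:{G}, CEJMPW:{A,C} ∪→ {A,C,G}; cost 1
[col 4] CE: children C:{C}, E:{G} ∪→ {C,G}; cost 1
[col 4] JW: children J:{G}, W:{T} ∪→ {G,T}; cost 1
[col 4] MP: children M:{T}, P:{A} ∪→ {A,T}; cost 1
[col 4] JMPW: children JW:{G,T}, MP:{A,T} ∩→ {T}; cost 0
[col 4] CEJMPW: children CE:{C,G}, JMPW:{T} ∪→ {C,G,T}; cost 1
[col 4] ACEJMPW: children A:{G}, CEJMPW:{C,G,T} ∩→ {G}; cost 0
[col 5] CE: children C:{C}, E:{T} ∪→ {C,T}; cost 1
[col 5] JW: children J:{C}, W:{C} ∩→ {C}; cost 0
[col 5] MP: children M:{T}, P:{T} ∩→ {T}; cost 0
[col 5] JMPW: children JW:{C}, MP:{T} ∪→ {C,T}; cost 1
[col 5] CEJMPW: children CE:{C,T}, JMPW:{C,T} ∩→ {C,T}; cost 0
[col 5] ACEJMPW: children A:{T}, CEJMPW:{C,T} ∩→ {T}; cost 0
[col 6] CE: children C:{T}, E:{T} ∩→ {T}; cost 0
[col 6] JW: children J:{T}, W:{C} ∪→ {C,T}; cost 1
[col 6] MP: children M:{A}, P:{G} ∪→ {A,G}; cost 1
[col 6] JMPW: children JW:{C,T}, MP:{A,G} ∪→ {A,C,G,T}; cost 1
[col 6] CEJMPW: children CE:{T}, JMPW:{A,C,G,T} ∩→ {T}; cost 0
[col 6] ACEJMPW: children A:{C}, CEJMPW:{T} ∪→ {C,T}; cost 1
per-site changes: [2, 3, 4, 5, 4, 2, 4]; total = 24

24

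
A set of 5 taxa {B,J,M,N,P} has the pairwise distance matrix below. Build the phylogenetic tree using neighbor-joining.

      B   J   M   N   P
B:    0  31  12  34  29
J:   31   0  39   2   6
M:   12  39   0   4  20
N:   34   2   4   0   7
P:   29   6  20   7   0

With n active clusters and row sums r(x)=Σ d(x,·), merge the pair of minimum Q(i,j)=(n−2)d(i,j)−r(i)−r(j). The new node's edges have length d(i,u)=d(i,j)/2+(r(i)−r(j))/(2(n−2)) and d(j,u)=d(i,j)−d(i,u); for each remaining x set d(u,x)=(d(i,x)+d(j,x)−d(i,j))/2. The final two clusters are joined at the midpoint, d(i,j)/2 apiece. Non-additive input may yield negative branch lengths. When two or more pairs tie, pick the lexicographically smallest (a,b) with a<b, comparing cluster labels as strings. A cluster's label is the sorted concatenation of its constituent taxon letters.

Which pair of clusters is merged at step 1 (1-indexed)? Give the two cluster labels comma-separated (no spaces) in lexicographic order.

step 1: merge (B,M) at d=12, Q=-145; branch lengths B→67/6, M→5/6; new cluster BM
  updated: d(BM,J)=29, d(BM,N)=13, d(BM,P)=37/2
step 2: merge (BM,N) at d=13, Q=-113/2; branch lengths BM→129/8, N→-25/8; new cluster BMN
  updated: d(BMN,J)=9, d(BMN,P)=25/4
step 3: merge (BMN,J) at d=9, Q=-85/4; branch lengths BMN→37/8, J→35/8; new cluster BJMN
  updated: d(BJMN,P)=13/8
step 4: merge (BJMN,P) at d=13/8; branch lengths BJMN→13/16, P→13/16; new cluster BJMNP
final tree: ((((B:67/6,M:5/6):129/8,N:-25/8):37/8,J:35/8):13/16,P:13/16)
total length: 285/8

B,M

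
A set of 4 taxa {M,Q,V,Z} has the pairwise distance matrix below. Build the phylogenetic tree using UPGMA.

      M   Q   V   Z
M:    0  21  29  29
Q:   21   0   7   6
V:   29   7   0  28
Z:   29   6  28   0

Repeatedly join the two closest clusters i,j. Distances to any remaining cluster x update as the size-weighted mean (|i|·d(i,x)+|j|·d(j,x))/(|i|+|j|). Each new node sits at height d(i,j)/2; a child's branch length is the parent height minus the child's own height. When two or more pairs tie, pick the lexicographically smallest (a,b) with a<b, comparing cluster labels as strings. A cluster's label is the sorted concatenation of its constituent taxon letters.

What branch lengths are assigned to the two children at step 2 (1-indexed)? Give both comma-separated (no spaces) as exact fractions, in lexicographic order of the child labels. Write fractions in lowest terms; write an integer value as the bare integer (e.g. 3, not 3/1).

23/4,35/4

1. join Q+Z (d=6) ⇒ QZ; edges |Q|=3, |Z|=3
  updated: d(M,QZ)=25, d(QZ,V)=35/2
2. join QZ+V (d=35/2) ⇒ QVZ; edges |QZ|=23/4, |V|=35/4
  updated: d(M,QVZ)=79/3
3. join M+QVZ (d=79/3) ⇒ MQVZ; edges |M|=79/6, |QVZ|=53/12
final tree: (M:79/6,((Q:3,Z:3):23/4,V:35/4):53/12)
total length: 457/12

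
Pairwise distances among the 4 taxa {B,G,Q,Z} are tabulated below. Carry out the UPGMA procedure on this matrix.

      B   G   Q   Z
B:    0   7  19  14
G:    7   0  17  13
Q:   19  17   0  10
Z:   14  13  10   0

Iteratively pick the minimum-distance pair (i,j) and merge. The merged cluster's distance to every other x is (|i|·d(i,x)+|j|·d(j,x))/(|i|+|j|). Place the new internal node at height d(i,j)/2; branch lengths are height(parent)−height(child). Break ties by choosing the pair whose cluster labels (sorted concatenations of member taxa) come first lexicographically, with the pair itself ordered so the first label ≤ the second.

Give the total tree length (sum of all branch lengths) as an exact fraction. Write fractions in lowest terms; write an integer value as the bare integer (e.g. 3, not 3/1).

1. join B+G (d=7) ⇒ BG; edges |B|=7/2, |G|=7/2
  updated: d(BG,Q)=18, d(BG,Z)=27/2
2. join Q+Z (d=10) ⇒ QZ; edges |Q|=5, |Z|=5
  updated: d(BG,QZ)=63/4
3. join BG+QZ (d=63/4) ⇒ BGQZ; edges |BG|=35/8, |QZ|=23/8
final tree: ((B:7/2,G:7/2):35/8,(Q:5,Z:5):23/8)
total length: 97/4

97/4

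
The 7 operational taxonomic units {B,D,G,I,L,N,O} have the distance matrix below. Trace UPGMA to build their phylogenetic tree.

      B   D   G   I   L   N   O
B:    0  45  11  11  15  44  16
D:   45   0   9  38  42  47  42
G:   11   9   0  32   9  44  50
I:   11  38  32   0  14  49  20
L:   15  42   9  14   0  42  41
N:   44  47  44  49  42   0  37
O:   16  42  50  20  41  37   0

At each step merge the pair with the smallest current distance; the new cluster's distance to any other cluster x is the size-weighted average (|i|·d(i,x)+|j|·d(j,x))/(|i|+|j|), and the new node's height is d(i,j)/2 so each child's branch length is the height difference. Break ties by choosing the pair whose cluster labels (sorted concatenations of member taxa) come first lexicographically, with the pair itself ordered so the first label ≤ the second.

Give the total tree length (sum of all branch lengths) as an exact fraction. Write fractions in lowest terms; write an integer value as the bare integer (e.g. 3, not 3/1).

4355/48

step 1: merge (D,G) at d=9; branch lengths D→9/2, G→9/2; new cluster DG
  updated: d(B,DG)=28, d(DG,I)=35, d(DG,L)=51/2, d(DG,N)=91/2, d(DG,O)=46
step 2: merge (B,I) at d=11; branch lengths B→11/2, I→11/2; new cluster BI
  updated: d(BI,DG)=63/2, d(BI,L)=29/2, d(BI,N)=93/2, d(BI,O)=18
step 3: merge (BI,L) at d=29/2; branch lengths BI→7/4, L→29/4; new cluster BIL
  updated: d(BIL,DG)=59/2, d(BIL,N)=45, d(BIL,O)=77/3
step 4: merge (BIL,O) at d=77/3; branch lengths BIL→67/12, O→77/6; new cluster BILO
  updated: d(BILO,DG)=269/8, d(BILO,N)=43
step 5: merge (BILO,DG) at d=269/8; branch lengths BILO→191/48, DG→197/16; new cluster BDGILO
  updated: d(BDGILO,N)=263/6
step 6: merge (BDGILO,N) at d=263/6; branch lengths BDGILO→245/48, N→263/12; new cluster BDGILNO
final tree: (((((B:11/2,I:11/2):7/4,L:29/4):67/12,O:77/6):191/48,(D:9/2,G:9/2):197/16):245/48,N:263/12)
total length: 4355/48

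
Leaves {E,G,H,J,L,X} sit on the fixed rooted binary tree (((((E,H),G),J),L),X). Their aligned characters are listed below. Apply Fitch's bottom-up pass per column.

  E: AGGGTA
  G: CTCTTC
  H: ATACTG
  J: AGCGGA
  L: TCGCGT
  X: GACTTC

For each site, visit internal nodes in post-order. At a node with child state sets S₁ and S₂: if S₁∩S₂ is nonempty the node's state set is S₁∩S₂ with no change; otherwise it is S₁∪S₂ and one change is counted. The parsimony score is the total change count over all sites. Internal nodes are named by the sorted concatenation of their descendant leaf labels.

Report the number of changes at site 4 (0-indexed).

2

[col 0] EH: children E:{A}, H:{A} ∩→ {A}; cost 0
[col 0] EGH: children EH:{A}, G:{C} ∪→ {A,C}; cost 1
[col 0] EGHJ: children EGH:{A,C}, J:{A} ∩→ {A}; cost 0
[col 0] EGHJL: children EGHJ:{A}, L:{T} ∪→ {A,T}; cost 1
[col 0] EGHJLX: children EGHJL:{A,T}, X:{G} ∪→ {A,G,T}; cost 1
[col 1] EH: children E:{G}, H:{T} ∪→ {G,T}; cost 1
[col 1] EGH: children EH:{G,T}, G:{T} ∩→ {T}; cost 0
[col 1] EGHJ: children EGH:{T}, J:{G} ∪→ {G,T}; cost 1
[col 1] EGHJL: children EGHJ:{G,T}, L:{C} ∪→ {C,G,T}; cost 1
[col 1] EGHJLX: children EGHJL:{C,G,T}, X:{A} ∪→ {A,C,G,T}; cost 1
[col 2] EH: children E:{G}, H:{A} ∪→ {A,G}; cost 1
[col 2] EGH: children EH:{A,G}, G:{C} ∪→ {A,C,G}; cost 1
[col 2] EGHJ: children EGH:{A,C,G}, J:{C} ∩→ {C}; cost 0
[col 2] EGHJL: children EGHJ:{C}, L:{G} ∪→ {C,G}; cost 1
[col 2] EGHJLX: children EGHJL:{C,G}, X:{C} ∩→ {C}; cost 0
[col 3] EH: children E:{G}, H:{C} ∪→ {C,G}; cost 1
[col 3] EGH: children EH:{C,G}, G:{T} ∪→ {C,G,T}; cost 1
[col 3] EGHJ: children EGH:{C,G,T}, J:{G} ∩→ {G}; cost 0
[col 3] EGHJL: children EGHJ:{G}, L:{C} ∪→ {C,G}; cost 1
[col 3] EGHJLX: children EGHJL:{C,G}, X:{T} ∪→ {C,G,T}; cost 1
[col 4] EH: children E:{T}, H:{T} ∩→ {T}; cost 0
[col 4] EGH: children EH:{T}, G:{T} ∩→ {T}; cost 0
[col 4] EGHJ: children EGH:{T}, J:{G} ∪→ {G,T}; cost 1
[col 4] EGHJL: children EGHJ:{G,T}, L:{G} ∩→ {G}; cost 0
[col 4] EGHJLX: children EGHJL:{G}, X:{T} ∪→ {G,T}; cost 1
[col 5] EH: children E:{A}, H:{G} ∪→ {A,G}; cost 1
[col 5] EGH: children EH:{A,G}, G:{C} ∪→ {A,C,G}; cost 1
[col 5] EGHJ: children EGH:{A,C,G}, J:{A} ∩→ {A}; cost 0
[col 5] EGHJL: children EGHJ:{A}, L:{T} ∪→ {A,T}; cost 1
[col 5] EGHJLX: children EGHJL:{A,T}, X:{C} ∪→ {A,C,T}; cost 1
per-site changes: [3, 4, 3, 4, 2, 4]; total = 20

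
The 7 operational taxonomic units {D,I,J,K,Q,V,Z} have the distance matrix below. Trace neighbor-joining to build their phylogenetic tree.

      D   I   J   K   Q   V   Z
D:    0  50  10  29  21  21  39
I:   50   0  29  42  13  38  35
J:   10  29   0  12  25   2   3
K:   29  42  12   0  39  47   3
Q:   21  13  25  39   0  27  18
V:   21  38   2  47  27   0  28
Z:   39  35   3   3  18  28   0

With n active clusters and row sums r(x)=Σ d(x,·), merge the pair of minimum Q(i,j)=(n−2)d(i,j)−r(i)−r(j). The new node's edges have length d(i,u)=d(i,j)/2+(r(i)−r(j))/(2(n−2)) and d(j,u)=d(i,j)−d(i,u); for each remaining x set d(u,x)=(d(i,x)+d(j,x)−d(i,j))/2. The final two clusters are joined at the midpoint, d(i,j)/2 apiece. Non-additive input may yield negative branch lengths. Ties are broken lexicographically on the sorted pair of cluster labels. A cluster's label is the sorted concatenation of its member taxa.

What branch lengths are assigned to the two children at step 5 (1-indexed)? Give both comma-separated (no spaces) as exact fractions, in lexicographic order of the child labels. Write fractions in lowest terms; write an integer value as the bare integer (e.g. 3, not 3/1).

39/16,-99/16

1. join I+Q (d=13, Q=-285) ⇒ IQ; edges |I|=129/10, |Q|=1/10
  updated: d(D,IQ)=29, d(IQ,J)=41/2, d(IQ,K)=34, d(IQ,V)=26, d(IQ,Z)=20
2. join K+Z (d=3, Q=-206) ⇒ KZ; edges |K|=11/2, |Z|=-5/2
  updated: d(D,KZ)=65/2, d(IQ,KZ)=51/2, d(J,KZ)=6, d(KZ,V)=36
3. join IQ+KZ (d=51/2, Q=-249/2) ⇒ IKQZ; edges |IQ|=155/12, |KZ|=151/12
  updated: d(D,IKQZ)=18, d(IKQZ,J)=1/2, d(IKQZ,V)=73/4
4. join D+IKQZ (d=18, Q=-199/4) ⇒ DIKQZ; edges |D|=193/16, |IKQZ|=95/16
  updated: d(DIKQZ,J)=-15/4, d(DIKQZ,V)=85/8
5. join DIKQZ+J (d=-15/4, Q=-71/8) ⇒ DIJKQZ; edges |DIKQZ|=39/16, |J|=-99/16
  updated: d(DIJKQZ,V)=131/16
6. join DIJKQZ+V (d=131/16) ⇒ DIJKQVZ; edges |DIJKQZ|=131/32, |V|=131/32
final tree: (((D:193/16,((I:129/10,Q:1/10):155/12,(K:11/2,Z:-5/2):151/12):95/16):39/16,J:-99/16):131/32,V:131/32)
total length: 1023/16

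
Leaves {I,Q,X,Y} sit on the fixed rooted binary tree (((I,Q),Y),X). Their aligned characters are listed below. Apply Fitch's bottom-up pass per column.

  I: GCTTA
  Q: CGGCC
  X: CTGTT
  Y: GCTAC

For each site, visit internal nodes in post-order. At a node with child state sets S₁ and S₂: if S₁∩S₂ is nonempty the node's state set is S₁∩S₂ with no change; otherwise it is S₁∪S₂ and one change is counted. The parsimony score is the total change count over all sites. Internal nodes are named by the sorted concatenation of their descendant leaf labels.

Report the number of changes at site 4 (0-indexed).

site 0, node IQ: I={G} ∪ Q={C} → {C,G} (+1)
site 0, node IQY: IQ={C,G} ∩ Y={G} → {G} (+0)
site 0, node IQXY: IQY={G} ∪ X={C} → {C,G} (+1)
site 1, node IQ: I={C} ∪ Q={G} → {C,G} (+1)
site 1, node IQY: IQ={C,G} ∩ Y={C} → {C} (+0)
site 1, node IQXY: IQY={C} ∪ X={T} → {C,T} (+1)
site 2, node IQ: I={T} ∪ Q={G} → {G,T} (+1)
site 2, node IQY: IQ={G,T} ∩ Y={T} → {T} (+0)
site 2, node IQXY: IQY={T} ∪ X={G} → {G,T} (+1)
site 3, node IQ: I={T} ∪ Q={C} → {C,T} (+1)
site 3, node IQY: IQ={C,T} ∪ Y={A} → {A,C,T} (+1)
site 3, node IQXY: IQY={A,C,T} ∩ X={T} → {T} (+0)
site 4, node IQ: I={A} ∪ Q={C} → {A,C} (+1)
site 4, node IQY: IQ={A,C} ∩ Y={C} → {C} (+0)
site 4, node IQXY: IQY={C} ∪ X={T} → {C,T} (+1)
per-site changes: [2, 2, 2, 2, 2]; total = 10

2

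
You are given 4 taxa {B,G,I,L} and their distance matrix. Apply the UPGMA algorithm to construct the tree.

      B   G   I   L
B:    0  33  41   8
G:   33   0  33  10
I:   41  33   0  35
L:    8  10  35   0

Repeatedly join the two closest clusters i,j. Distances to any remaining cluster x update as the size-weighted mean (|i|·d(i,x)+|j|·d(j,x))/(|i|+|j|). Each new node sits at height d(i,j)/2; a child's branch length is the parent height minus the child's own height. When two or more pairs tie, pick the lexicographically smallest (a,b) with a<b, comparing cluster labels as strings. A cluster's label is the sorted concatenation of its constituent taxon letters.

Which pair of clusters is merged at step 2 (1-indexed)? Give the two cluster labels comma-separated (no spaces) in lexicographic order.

step 1: merge (B,L) at d=8; branch lengths B→4, L→4; new cluster BL
  updated: d(BL,G)=43/2, d(BL,I)=38
step 2: merge (BL,G) at d=43/2; branch lengths BL→27/4, G→43/4; new cluster BGL
  updated: d(BGL,I)=109/3
step 3: merge (BGL,I) at d=109/3; branch lengths BGL→89/12, I→109/6; new cluster BGIL
final tree: (((B:4,L:4):27/4,G:43/4):89/12,I:109/6)
total length: 613/12

BL,G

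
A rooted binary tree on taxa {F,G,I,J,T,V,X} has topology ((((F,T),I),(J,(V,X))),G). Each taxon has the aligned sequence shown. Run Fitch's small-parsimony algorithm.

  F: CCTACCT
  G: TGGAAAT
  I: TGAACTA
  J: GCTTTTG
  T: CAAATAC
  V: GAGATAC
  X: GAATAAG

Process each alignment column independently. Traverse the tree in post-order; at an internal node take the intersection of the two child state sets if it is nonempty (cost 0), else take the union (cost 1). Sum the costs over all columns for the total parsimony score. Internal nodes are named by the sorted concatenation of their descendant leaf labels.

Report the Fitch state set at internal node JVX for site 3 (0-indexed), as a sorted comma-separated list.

site 0, node FT: F={C} ∩ T={C} → {C} (+0)
site 0, node FIT: FT={C} ∪ I={T} → {C,T} (+1)
site 0, node VX: V={G} ∩ X={G} → {G} (+0)
site 0, node JVX: J={G} ∩ VX={G} → {G} (+0)
site 0, node FIJTVX: FIT={C,T} ∪ JVX={G} → {C,G,T} (+1)
site 0, node FGIJTVX: FIJTVX={C,G,T} ∩ G={T} → {T} (+0)
site 1, node FT: F={C} ∪ T={A} → {A,C} (+1)
site 1, node FIT: FT={A,C} ∪ I={G} → {A,C,G} (+1)
site 1, node VX: V={A} ∩ X={A} → {A} (+0)
site 1, node JVX: J={C} ∪ VX={A} → {A,C} (+1)
site 1, node FIJTVX: FIT={A,C,G} ∩ JVX={A,C} → {A,C} (+0)
site 1, node FGIJTVX: FIJTVX={A,C} ∪ G={G} → {A,C,G} (+1)
site 2, node FT: F={T} ∪ T={A} → {A,T} (+1)
site 2, node FIT: FT={A,T} ∩ I={A} → {A} (+0)
site 2, node VX: V={G} ∪ X={A} → {A,G} (+1)
site 2, node JVX: J={T} ∪ VX={A,G} → {A,G,T} (+1)
site 2, node FIJTVX: FIT={A} ∩ JVX={A,G,T} → {A} (+0)
site 2, node FGIJTVX: FIJTVX={A} ∪ G={G} → {A,G} (+1)
site 3, node FT: F={A} ∩ T={A} → {A} (+0)
site 3, node FIT: FT={A} ∩ I={A} → {A} (+0)
site 3, node VX: V={A} ∪ X={T} → {A,T} (+1)
site 3, node JVX: J={T} ∩ VX={A,T} → {T} (+0)
site 3, node FIJTVX: FIT={A} ∪ JVX={T} → {A,T} (+1)
site 3, node FGIJTVX: FIJTVX={A,T} ∩ G={A} → {A} (+0)
site 4, node FT: F={C} ∪ T={T} → {C,T} (+1)
site 4, node FIT: FT={C,T} ∩ I={C} → {C} (+0)
site 4, node VX: V={T} ∪ X={A} → {A,T} (+1)
site 4, node JVX: J={T} ∩ VX={A,T} → {T} (+0)
site 4, node FIJTVX: FIT={C} ∪ JVX={T} → {C,T} (+1)
site 4, node FGIJTVX: FIJTVX={C,T} ∪ G={A} → {A,C,T} (+1)
site 5, node FT: F={C} ∪ T={A} → {A,C} (+1)
site 5, node FIT: FT={A,C} ∪ I={T} → {A,C,T} (+1)
site 5, node VX: V={A} ∩ X={A} → {A} (+0)
site 5, node JVX: J={T} ∪ VX={A} → {A,T} (+1)
site 5, node FIJTVX: FIT={A,C,T} ∩ JVX={A,T} → {A,T} (+0)
site 5, node FGIJTVX: FIJTVX={A,T} ∩ G={A} → {A} (+0)
site 6, node FT: F={T} ∪ T={C} → {C,T} (+1)
site 6, node FIT: FT={C,T} ∪ I={A} → {A,C,T} (+1)
site 6, node VX: V={C} ∪ X={G} → {C,G} (+1)
site 6, node JVX: J={G} ∩ VX={C,G} → {G} (+0)
site 6, node FIJTVX: FIT={A,C,T} ∪ JVX={G} → {A,C,G,T} (+1)
site 6, node FGIJTVX: FIJTVX={A,C,G,T} ∩ G={T} → {T} (+0)
per-site changes: [2, 4, 4, 2, 4, 3, 4]; total = 23

T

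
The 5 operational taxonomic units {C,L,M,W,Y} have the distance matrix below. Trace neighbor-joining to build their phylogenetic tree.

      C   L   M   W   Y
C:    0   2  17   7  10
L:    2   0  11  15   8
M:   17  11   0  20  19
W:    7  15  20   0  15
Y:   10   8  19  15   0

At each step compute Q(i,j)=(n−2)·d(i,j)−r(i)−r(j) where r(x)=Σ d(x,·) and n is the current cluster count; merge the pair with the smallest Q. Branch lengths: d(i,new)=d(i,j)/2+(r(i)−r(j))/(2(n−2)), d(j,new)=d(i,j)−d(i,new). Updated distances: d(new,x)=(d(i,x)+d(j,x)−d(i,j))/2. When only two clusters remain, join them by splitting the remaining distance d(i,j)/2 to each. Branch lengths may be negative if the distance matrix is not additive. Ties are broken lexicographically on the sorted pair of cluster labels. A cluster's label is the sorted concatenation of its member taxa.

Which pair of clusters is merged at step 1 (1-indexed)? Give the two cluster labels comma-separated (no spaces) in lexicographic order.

1. join C+W (d=7, Q=-72) ⇒ CW; edges |C|=0, |W|=7
  updated: d(CW,L)=5, d(CW,M)=15, d(CW,Y)=9
2. join CW+Y (d=9, Q=-47) ⇒ CWY; edges |CW|=11/4, |Y|=25/4
  updated: d(CWY,L)=2, d(CWY,M)=25/2
3. join CWY+L (d=2, Q=-51/2) ⇒ CLWY; edges |CWY|=7/4, |L|=1/4
  updated: d(CLWY,M)=43/4
4. join CLWY+M (d=43/4) ⇒ CLMWY; edges |CLWY|=43/8, |M|=43/8
final tree: ((((C:0,W:7):11/4,Y:25/4):7/4,L:1/4):43/8,M:43/8)
total length: 115/4

C,W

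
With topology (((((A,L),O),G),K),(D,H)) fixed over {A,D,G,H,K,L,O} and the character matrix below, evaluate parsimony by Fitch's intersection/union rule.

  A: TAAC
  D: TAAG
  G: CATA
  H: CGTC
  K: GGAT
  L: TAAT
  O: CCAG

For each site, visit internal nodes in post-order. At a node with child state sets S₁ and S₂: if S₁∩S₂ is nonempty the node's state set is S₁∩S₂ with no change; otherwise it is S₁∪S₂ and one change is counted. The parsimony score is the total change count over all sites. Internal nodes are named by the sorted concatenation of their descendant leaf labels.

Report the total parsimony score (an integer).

13

AL@0: {T} ∩ {T} = {T} (intersection, +0)
ALO@0: {T} ∪ {C} = {C,T} (union, +1)
AGLO@0: {C,T} ∩ {C} = {C} (intersection, +0)
AGKLO@0: {C} ∪ {G} = {C,G} (union, +1)
DH@0: {T} ∪ {C} = {C,T} (union, +1)
ADGHKLO@0: {C,G} ∩ {C,T} = {C} (intersection, +0)
AL@1: {A} ∩ {A} = {A} (intersection, +0)
ALO@1: {A} ∪ {C} = {A,C} (union, +1)
AGLO@1: {A,C} ∩ {A} = {A} (intersection, +0)
AGKLO@1: {A} ∪ {G} = {A,G} (union, +1)
DH@1: {A} ∪ {G} = {A,G} (union, +1)
ADGHKLO@1: {A,G} ∩ {A,G} = {A,G} (intersection, +0)
AL@2: {A} ∩ {A} = {A} (intersection, +0)
ALO@2: {A} ∩ {A} = {A} (intersection, +0)
AGLO@2: {A} ∪ {T} = {A,T} (union, +1)
AGKLO@2: {A,T} ∩ {A} = {A} (intersection, +0)
DH@2: {A} ∪ {T} = {A,T} (union, +1)
ADGHKLO@2: {A} ∩ {A,T} = {A} (intersection, +0)
AL@3: {C} ∪ {T} = {C,T} (union, +1)
ALO@3: {C,T} ∪ {G} = {C,G,T} (union, +1)
AGLO@3: {C,G,T} ∪ {A} = {A,C,G,T} (union, +1)
AGKLO@3: {A,C,G,T} ∩ {T} = {T} (intersection, +0)
DH@3: {G} ∪ {C} = {C,G} (union, +1)
ADGHKLO@3: {T} ∪ {C,G} = {C,G,T} (union, +1)
per-site changes: [3, 3, 2, 5]; total = 13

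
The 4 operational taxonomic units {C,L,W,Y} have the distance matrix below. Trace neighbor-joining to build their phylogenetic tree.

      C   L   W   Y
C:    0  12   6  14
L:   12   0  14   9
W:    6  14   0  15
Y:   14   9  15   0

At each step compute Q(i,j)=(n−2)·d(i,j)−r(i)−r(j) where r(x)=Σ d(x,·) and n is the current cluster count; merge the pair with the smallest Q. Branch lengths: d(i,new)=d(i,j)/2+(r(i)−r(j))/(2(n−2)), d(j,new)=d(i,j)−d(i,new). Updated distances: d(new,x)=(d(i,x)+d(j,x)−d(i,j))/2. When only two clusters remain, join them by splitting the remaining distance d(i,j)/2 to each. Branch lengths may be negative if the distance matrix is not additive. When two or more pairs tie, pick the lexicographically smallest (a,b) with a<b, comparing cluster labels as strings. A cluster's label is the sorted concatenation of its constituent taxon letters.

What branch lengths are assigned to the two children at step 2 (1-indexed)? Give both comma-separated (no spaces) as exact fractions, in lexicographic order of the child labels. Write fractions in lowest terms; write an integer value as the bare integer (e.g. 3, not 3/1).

1. join C+W (d=6, Q=-55) ⇒ CW; edges |C|=9/4, |W|=15/4
  updated: d(CW,L)=10, d(CW,Y)=23/2
2. join CW+L (d=10, Q=-61/2) ⇒ CLW; edges |CW|=25/4, |L|=15/4
  updated: d(CLW,Y)=21/4
3. join CLW+Y (d=21/4) ⇒ CLWY; edges |CLW|=21/8, |Y|=21/8
final tree: (((C:9/4,W:15/4):25/4,L:15/4):21/8,Y:21/8)
total length: 85/4

25/4,15/4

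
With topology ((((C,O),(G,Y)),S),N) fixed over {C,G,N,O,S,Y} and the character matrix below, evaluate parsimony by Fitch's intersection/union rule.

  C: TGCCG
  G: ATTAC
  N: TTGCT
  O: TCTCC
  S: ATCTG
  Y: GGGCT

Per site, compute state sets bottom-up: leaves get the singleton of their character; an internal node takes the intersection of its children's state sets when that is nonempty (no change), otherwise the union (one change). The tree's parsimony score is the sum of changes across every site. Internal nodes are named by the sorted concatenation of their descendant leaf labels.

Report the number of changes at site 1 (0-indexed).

3

[col 0] CO: children C:{T}, O:{T} ∩→ {T}; cost 0
[col 0] GY: children G:{A}, Y:{G} ∪→ {A,G}; cost 1
[col 0] CGOY: children CO:{T}, GY:{A,G} ∪→ {A,G,T}; cost 1
[col 0] CGOSY: children CGOY:{A,G,T}, S:{A} ∩→ {A}; cost 0
[col 0] CGNOSY: children CGOSY:{A}, N:{T} ∪→ {A,T}; cost 1
[col 1] CO: children C:{G}, O:{C} ∪→ {C,G}; cost 1
[col 1] GY: children G:{T}, Y:{G} ∪→ {G,T}; cost 1
[col 1] CGOY: children CO:{C,G}, GY:{G,T} ∩→ {G}; cost 0
[col 1] CGOSY: children CGOY:{G}, S:{T} ∪→ {G,T}; cost 1
[col 1] CGNOSY: children CGOSY:{G,T}, N:{T} ∩→ {T}; cost 0
[col 2] CO: children C:{C}, O:{T} ∪→ {C,T}; cost 1
[col 2] GY: children G:{T}, Y:{G} ∪→ {G,T}; cost 1
[col 2] CGOY: children CO:{C,T}, GY:{G,T} ∩→ {T}; cost 0
[col 2] CGOSY: children CGOY:{T}, S:{C} ∪→ {C,T}; cost 1
[col 2] CGNOSY: children CGOSY:{C,T}, N:{G} ∪→ {C,G,T}; cost 1
[col 3] CO: children C:{C}, O:{C} ∩→ {C}; cost 0
[col 3] GY: children G:{A}, Y:{C} ∪→ {A,C}; cost 1
[col 3] CGOY: children CO:{C}, GY:{A,C} ∩→ {C}; cost 0
[col 3] CGOSY: children CGOY:{C}, S:{T} ∪→ {C,T}; cost 1
[col 3] CGNOSY: children CGOSY:{C,T}, N:{C} ∩→ {C}; cost 0
[col 4] CO: children C:{G}, O:{C} ∪→ {C,G}; cost 1
[col 4] GY: children G:{C}, Y:{T} ∪→ {C,T}; cost 1
[col 4] CGOY: children CO:{C,G}, GY:{C,T} ∩→ {C}; cost 0
[col 4] CGOSY: children CGOY:{C}, S:{G} ∪→ {C,G}; cost 1
[col 4] CGNOSY: children CGOSY:{C,G}, N:{T} ∪→ {C,G,T}; cost 1
per-site changes: [3, 3, 4, 2, 4]; total = 16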